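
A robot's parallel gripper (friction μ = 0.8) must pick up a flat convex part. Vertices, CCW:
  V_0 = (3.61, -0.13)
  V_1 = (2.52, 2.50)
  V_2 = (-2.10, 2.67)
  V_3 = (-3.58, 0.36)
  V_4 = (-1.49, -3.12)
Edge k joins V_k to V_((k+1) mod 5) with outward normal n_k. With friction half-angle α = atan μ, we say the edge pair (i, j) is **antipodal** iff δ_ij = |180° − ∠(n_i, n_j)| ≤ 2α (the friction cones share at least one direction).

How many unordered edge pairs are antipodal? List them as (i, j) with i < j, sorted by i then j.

α = atan 0.8 = 38.66°;  2α = 77.32°
n_0 = (+0.9238, +0.3829)
n_1 = (+0.0368, +0.9993)
n_2 = (-0.8420, +0.5395)
n_3 = (-0.8573, -0.5149)
n_4 = (+0.5058, -0.8627)
  (0,1): δ = 114.62°  ·
  (0,2): δ = 55.16°  ✓
  (0,3): δ = 8.48°  ✓
  (0,4): δ = 97.87°  ·
  (1,2): δ = 120.54°  ·
  (1,3): δ = 56.90°  ✓
  (1,4): δ = 32.49°  ✓
  (2,3): δ = 116.36°  ·
  (2,4): δ = 26.97°  ✓
  (3,4): δ = 90.61°  ·
antipodal pairs: 5

count = 5; pairs: (0,2), (0,3), (1,3), (1,4), (2,4)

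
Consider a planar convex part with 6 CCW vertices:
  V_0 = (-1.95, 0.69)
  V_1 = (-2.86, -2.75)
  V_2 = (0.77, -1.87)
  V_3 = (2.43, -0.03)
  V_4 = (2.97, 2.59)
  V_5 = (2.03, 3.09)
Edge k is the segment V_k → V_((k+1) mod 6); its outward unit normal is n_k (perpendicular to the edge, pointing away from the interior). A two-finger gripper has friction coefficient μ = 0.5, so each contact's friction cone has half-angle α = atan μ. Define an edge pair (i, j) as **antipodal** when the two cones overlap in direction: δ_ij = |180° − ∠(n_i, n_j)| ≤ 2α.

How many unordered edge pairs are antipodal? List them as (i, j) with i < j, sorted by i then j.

count = 6; pairs: (0,2), (0,3), (1,4), (1,5), (2,5), (3,5)

α = atan 0.5 = 26.57°;  2α = 53.13°
n_0 = (-0.9667, +0.2557)
n_1 = (+0.2356, -0.9719)
n_2 = (+0.7425, -0.6699)
n_3 = (+0.9794, -0.2019)
n_4 = (+0.4696, +0.8829)
n_5 = (-0.5164, +0.8564)
  (0,1): δ = 61.56°  ·
  (0,2): δ = 27.24°  ✓
  (0,3): δ = 3.17°  ✓
  (0,4): δ = 76.81°  ·
  (0,5): δ = 135.91°  ·
  (1,2): δ = 145.68°  ·
  (1,3): δ = 115.27°  ·
  (1,4): δ = 41.64°  ✓
  (1,5): δ = 17.46°  ✓
  (2,3): δ = 149.59°  ·
  (2,4): δ = 75.95°  ·
  (2,5): δ = 16.85°  ✓
  (3,4): δ = 106.36°  ·
  (3,5): δ = 47.26°  ✓
  (4,5): δ = 120.90°  ·
antipodal pairs: 6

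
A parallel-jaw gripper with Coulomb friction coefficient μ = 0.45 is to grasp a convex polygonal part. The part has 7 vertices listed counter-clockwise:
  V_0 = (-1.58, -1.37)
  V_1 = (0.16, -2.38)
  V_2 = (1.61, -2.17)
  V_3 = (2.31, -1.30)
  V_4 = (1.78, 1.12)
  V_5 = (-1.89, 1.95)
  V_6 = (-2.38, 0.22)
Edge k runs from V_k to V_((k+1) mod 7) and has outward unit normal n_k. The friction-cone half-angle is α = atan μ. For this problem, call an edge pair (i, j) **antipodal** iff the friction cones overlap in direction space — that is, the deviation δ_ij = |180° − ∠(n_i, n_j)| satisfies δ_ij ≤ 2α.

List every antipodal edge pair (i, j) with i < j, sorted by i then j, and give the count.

α = atan 0.45 = 24.23°;  2α = 48.46°
n_0 = (-0.5020, -0.8649)
n_1 = (+0.1433, -0.9897)
n_2 = (+0.7791, -0.6269)
n_3 = (+0.9768, +0.2139)
n_4 = (+0.2206, +0.9754)
n_5 = (-0.9622, +0.2725)
n_6 = (-0.8933, -0.4495)
  (0,1): δ = 141.63°  ·
  (0,2): δ = 98.69°  ·
  (0,3): δ = 47.51°  ✓
  (0,4): δ = 17.39°  ✓
  (0,5): δ = 104.32°  ·
  (0,6): δ = 146.84°  ·
  (1,2): δ = 137.06°  ·
  (1,3): δ = 85.89°  ·
  (1,4): δ = 20.98°  ✓
  (1,5): δ = 65.95°  ·
  (1,6): δ = 108.47°  ·
  (2,3): δ = 128.83°  ·
  (2,4): δ = 63.92°  ·
  (2,5): δ = 23.01°  ✓
  (2,6): δ = 65.53°  ·
  (3,4): δ = 115.10°  ·
  (3,5): δ = 28.17°  ✓
  (3,6): δ = 14.36°  ✓
  (4,5): δ = 93.07°  ·
  (4,6): δ = 50.55°  ·
  (5,6): δ = 137.48°  ·
antipodal pairs: 6

count = 6; pairs: (0,3), (0,4), (1,4), (2,5), (3,5), (3,6)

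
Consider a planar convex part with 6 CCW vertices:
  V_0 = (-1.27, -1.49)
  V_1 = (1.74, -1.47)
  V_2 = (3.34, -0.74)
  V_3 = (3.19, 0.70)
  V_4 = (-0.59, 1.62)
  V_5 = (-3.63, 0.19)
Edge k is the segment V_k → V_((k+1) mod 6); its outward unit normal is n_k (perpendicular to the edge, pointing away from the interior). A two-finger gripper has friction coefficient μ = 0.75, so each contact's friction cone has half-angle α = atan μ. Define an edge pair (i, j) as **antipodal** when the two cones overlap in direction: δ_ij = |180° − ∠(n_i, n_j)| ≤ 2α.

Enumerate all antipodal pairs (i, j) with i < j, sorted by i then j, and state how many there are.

α = atan 0.75 = 36.87°;  2α = 73.74°
n_0 = (+0.0066, -1.0000)
n_1 = (+0.4151, -0.9098)
n_2 = (+0.9946, +0.1036)
n_3 = (+0.2365, +0.9716)
n_4 = (-0.4257, +0.9049)
n_5 = (-0.5799, -0.8147)
  (0,1): δ = 155.86°  ·
  (0,2): δ = 84.43°  ·
  (0,3): δ = 14.06°  ✓
  (0,4): δ = 24.81°  ✓
  (0,5): δ = 144.17°  ·
  (1,2): δ = 108.58°  ·
  (1,3): δ = 38.20°  ✓
  (1,4): δ = 0.67°  ✓
  (1,5): δ = 120.03°  ·
  (2,3): δ = 109.63°  ·
  (2,4): δ = 70.75°  ✓
  (2,5): δ = 48.61°  ✓
  (3,4): δ = 141.13°  ·
  (3,5): δ = 21.77°  ✓
  (4,5): δ = 60.64°  ✓
antipodal pairs: 8

count = 8; pairs: (0,3), (0,4), (1,3), (1,4), (2,4), (2,5), (3,5), (4,5)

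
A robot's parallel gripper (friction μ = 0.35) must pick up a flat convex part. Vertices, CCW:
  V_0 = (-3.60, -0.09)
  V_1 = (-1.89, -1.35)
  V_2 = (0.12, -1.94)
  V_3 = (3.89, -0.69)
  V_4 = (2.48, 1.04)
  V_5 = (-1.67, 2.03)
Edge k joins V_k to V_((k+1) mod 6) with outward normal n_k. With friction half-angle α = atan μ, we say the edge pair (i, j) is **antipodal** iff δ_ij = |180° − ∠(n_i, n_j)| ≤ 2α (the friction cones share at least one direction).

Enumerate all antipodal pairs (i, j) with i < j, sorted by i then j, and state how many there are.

count = 6; pairs: (0,3), (0,4), (1,3), (1,4), (2,4), (2,5)

α = atan 0.35 = 19.29°;  2α = 38.58°
n_0 = (-0.5932, -0.8051)
n_1 = (-0.2816, -0.9595)
n_2 = (+0.3147, -0.9492)
n_3 = (+0.7752, +0.6318)
n_4 = (+0.2320, +0.9727)
n_5 = (-0.7395, +0.6732)
  (0,1): δ = 159.97°  ·
  (0,2): δ = 125.27°  ·
  (0,3): δ = 14.43°  ✓
  (0,4): δ = 22.97°  ✓
  (0,5): δ = 84.07°  ·
  (1,2): δ = 145.30°  ·
  (1,3): δ = 34.46°  ✓
  (1,4): δ = 2.94°  ✓
  (1,5): δ = 64.04°  ·
  (2,3): δ = 69.16°  ·
  (2,4): δ = 31.76°  ✓
  (2,5): δ = 29.34°  ✓
  (3,4): δ = 142.60°  ·
  (3,5): δ = 81.50°  ·
  (4,5): δ = 118.90°  ·
antipodal pairs: 6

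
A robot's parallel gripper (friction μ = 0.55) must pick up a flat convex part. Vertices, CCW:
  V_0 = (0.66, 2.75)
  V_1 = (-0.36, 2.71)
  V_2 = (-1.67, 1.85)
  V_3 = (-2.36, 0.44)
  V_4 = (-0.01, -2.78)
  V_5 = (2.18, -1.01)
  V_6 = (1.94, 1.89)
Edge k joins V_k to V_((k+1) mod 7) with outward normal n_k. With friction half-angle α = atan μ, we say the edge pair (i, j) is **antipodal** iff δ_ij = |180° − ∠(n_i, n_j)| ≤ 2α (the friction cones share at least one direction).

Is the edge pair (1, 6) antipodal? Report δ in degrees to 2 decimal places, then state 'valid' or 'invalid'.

δ = 112.82°, invalid

α = atan 0.55 = 28.81°;  2α = 57.62°
edge 1: e_1 = (-1.31, -0.86);  n_1 = (-0.5488, +0.8360)
edge 6: e_6 = (-1.28, +0.86);  n_6 = (+0.5577, +0.8300)
∠(n_1, n_6) = 67.18°
δ = |180° − 67.18°| = 112.82°
112.82° > 2α = 57.62°  →  invalid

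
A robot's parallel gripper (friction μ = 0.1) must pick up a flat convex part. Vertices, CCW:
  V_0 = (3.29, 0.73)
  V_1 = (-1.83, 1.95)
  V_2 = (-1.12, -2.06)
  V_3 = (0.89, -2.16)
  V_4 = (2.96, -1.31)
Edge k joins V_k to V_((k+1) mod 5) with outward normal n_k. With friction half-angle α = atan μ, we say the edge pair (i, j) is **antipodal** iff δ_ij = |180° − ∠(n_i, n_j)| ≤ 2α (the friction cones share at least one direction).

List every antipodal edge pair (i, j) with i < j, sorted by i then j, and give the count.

count = 1; pairs: (0,2)

α = atan 0.1 = 5.71°;  2α = 11.42°
n_0 = (+0.2318, +0.9728)
n_1 = (-0.9847, -0.1743)
n_2 = (-0.0497, -0.9988)
n_3 = (+0.3799, -0.9250)
n_4 = (+0.9872, -0.1597)
  (0,1): δ = 66.56°  ·
  (0,2): δ = 10.55°  ✓
  (0,3): δ = 35.73°  ·
  (0,4): δ = 94.21°  ·
  (1,2): δ = 102.89°  ·
  (1,3): δ = 77.72°  ·
  (1,4): δ = 19.23°  ·
  (2,3): δ = 154.83°  ·
  (2,4): δ = 96.34°  ·
  (3,4): δ = 121.51°  ·
antipodal pairs: 1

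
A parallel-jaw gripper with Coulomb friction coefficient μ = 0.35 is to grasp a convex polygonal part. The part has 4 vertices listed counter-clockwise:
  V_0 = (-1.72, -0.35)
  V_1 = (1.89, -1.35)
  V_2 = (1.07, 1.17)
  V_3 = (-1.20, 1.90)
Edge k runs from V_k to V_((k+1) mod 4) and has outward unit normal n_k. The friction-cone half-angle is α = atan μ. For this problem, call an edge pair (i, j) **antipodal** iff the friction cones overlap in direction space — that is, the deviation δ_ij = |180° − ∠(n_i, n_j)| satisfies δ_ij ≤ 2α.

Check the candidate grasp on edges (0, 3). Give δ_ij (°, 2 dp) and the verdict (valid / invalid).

α = atan 0.35 = 19.29°;  2α = 38.58°
edge 0: e_0 = (+3.61, -1.00);  n_0 = (-0.2670, -0.9637)
edge 3: e_3 = (-0.52, -2.25);  n_3 = (-0.9743, +0.2252)
∠(n_0, n_3) = 87.53°
δ = |180° − 87.53°| = 92.47°
92.47° > 2α = 38.58°  →  invalid

δ = 92.47°, invalid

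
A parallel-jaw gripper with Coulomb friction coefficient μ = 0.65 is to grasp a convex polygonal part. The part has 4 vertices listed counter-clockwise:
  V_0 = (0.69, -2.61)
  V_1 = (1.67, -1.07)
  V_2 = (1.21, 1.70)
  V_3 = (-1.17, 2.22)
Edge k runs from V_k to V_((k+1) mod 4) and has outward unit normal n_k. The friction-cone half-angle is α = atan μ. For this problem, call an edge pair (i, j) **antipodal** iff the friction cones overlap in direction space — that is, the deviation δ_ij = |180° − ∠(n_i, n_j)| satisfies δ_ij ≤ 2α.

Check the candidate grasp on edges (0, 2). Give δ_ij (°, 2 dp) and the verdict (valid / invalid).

α = atan 0.65 = 33.02°;  2α = 66.05°
edge 0: e_0 = (+0.98, +1.54);  n_0 = (+0.8437, -0.5369)
edge 2: e_2 = (-2.38, +0.52);  n_2 = (+0.2135, +0.9770)
∠(n_0, n_2) = 110.15°
δ = |180° − 110.15°| = 69.85°
69.85° > 2α = 66.05°  →  invalid

δ = 69.85°, invalid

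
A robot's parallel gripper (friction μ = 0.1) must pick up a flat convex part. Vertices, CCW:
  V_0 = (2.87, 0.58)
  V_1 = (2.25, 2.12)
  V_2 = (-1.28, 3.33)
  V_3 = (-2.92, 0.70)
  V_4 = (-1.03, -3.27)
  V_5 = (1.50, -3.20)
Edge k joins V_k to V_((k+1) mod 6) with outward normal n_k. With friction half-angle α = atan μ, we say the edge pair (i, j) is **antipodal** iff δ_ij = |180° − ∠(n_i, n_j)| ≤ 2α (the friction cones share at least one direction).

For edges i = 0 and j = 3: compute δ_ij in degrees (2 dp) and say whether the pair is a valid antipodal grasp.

δ = 3.53°, valid

α = atan 0.1 = 5.71°;  2α = 11.42°
edge 0: e_0 = (-0.62, +1.54);  n_0 = (+0.9276, +0.3735)
edge 3: e_3 = (+1.89, -3.97);  n_3 = (-0.9029, -0.4298)
∠(n_0, n_3) = 176.47°
δ = |180° − 176.47°| = 3.53°
3.53° ≤ 2α = 11.42°  →  valid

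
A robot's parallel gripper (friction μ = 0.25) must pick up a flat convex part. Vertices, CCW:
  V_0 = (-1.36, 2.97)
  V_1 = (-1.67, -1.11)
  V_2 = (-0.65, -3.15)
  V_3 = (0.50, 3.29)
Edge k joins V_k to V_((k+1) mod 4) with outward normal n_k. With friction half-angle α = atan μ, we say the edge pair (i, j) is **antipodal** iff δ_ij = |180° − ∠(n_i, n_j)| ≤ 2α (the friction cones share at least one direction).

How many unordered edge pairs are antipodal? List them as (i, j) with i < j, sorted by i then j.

count = 1; pairs: (0,2)

α = atan 0.25 = 14.04°;  2α = 28.07°
n_0 = (-0.9971, +0.0758)
n_1 = (-0.8944, -0.4472)
n_2 = (+0.9844, -0.1758)
n_3 = (-0.1696, +0.9855)
  (0,1): δ = 149.09°  ·
  (0,2): δ = 5.78°  ✓
  (0,3): δ = 104.11°  ·
  (1,2): δ = 36.69°  ·
  (1,3): δ = 73.20°  ·
  (2,3): δ = 70.11°  ·
antipodal pairs: 1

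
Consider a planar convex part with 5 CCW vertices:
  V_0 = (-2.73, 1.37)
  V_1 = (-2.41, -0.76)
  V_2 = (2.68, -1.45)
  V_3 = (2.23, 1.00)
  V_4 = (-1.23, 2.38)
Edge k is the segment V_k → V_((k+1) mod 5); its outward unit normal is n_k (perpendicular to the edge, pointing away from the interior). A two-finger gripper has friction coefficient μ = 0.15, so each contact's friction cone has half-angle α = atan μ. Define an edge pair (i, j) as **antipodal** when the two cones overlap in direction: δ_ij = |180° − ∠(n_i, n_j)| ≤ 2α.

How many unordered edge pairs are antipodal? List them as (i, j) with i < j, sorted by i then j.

α = atan 0.15 = 8.53°;  2α = 17.06°
n_0 = (-0.9889, -0.1486)
n_1 = (-0.1343, -0.9909)
n_2 = (+0.9835, +0.1807)
n_3 = (+0.3705, +0.9288)
n_4 = (-0.5585, +0.8295)
  (0,1): δ = 106.26°  ·
  (0,2): δ = 1.86°  ✓
  (0,3): δ = 59.71°  ·
  (0,4): δ = 115.41°  ·
  (1,2): δ = 71.87°  ·
  (1,3): δ = 14.02°  ✓
  (1,4): δ = 41.67°  ·
  (2,3): δ = 122.15°  ·
  (2,4): δ = 66.45°  ·
  (3,4): δ = 124.30°  ·
antipodal pairs: 2

count = 2; pairs: (0,2), (1,3)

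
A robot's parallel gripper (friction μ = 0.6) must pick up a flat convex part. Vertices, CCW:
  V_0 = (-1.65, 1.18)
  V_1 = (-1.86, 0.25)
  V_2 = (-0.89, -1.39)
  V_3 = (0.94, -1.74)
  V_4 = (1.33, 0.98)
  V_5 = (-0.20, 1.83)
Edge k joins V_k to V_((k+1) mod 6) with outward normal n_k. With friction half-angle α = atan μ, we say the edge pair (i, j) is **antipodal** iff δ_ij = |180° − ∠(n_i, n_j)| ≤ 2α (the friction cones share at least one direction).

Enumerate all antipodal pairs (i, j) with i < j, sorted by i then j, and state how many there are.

α = atan 0.6 = 30.96°;  2α = 61.93°
n_0 = (-0.9754, +0.2203)
n_1 = (-0.8607, -0.5091)
n_2 = (-0.1879, -0.9822)
n_3 = (+0.9899, -0.1419)
n_4 = (+0.4856, +0.8742)
n_5 = (-0.4091, +0.9125)
  (0,1): δ = 136.67°  ·
  (0,2): δ = 88.10°  ·
  (0,3): δ = 4.56°  ✓
  (0,4): δ = 73.67°  ·
  (0,5): δ = 126.87°  ·
  (1,2): δ = 131.43°  ·
  (1,3): δ = 38.76°  ✓
  (1,4): δ = 30.34°  ✓
  (1,5): δ = 83.54°  ·
  (2,3): δ = 87.33°  ·
  (2,4): δ = 18.23°  ✓
  (2,5): δ = 34.97°  ✓
  (3,4): δ = 110.90°  ·
  (3,5): δ = 57.69°  ✓
  (4,5): δ = 126.80°  ·
antipodal pairs: 6

count = 6; pairs: (0,3), (1,3), (1,4), (2,4), (2,5), (3,5)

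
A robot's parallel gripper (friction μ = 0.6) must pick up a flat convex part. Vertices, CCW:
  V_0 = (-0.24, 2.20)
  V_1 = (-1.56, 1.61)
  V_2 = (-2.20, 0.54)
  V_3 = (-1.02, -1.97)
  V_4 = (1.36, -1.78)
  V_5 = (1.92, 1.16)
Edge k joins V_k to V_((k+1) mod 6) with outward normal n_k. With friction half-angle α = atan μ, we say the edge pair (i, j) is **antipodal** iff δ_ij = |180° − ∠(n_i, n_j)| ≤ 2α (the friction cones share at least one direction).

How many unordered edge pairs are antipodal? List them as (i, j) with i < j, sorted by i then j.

α = atan 0.6 = 30.96°;  2α = 61.93°
n_0 = (-0.4081, +0.9130)
n_1 = (-0.8582, +0.5133)
n_2 = (-0.9050, -0.4254)
n_3 = (+0.0796, -0.9968)
n_4 = (+0.9823, -0.1871)
n_5 = (+0.4338, +0.9010)
  (0,1): δ = 144.97°  ·
  (0,2): δ = 88.90°  ·
  (0,3): δ = 19.52°  ✓
  (0,4): δ = 55.13°  ✓
  (0,5): δ = 130.21°  ·
  (1,2): δ = 123.94°  ·
  (1,3): δ = 54.55°  ✓
  (1,4): δ = 20.10°  ✓
  (1,5): δ = 95.17°  ·
  (2,3): δ = 110.61°  ·
  (2,4): δ = 35.96°  ✓
  (2,5): δ = 39.11°  ✓
  (3,4): δ = 105.35°  ·
  (3,5): δ = 30.27°  ✓
  (4,5): δ = 104.93°  ·
antipodal pairs: 7

count = 7; pairs: (0,3), (0,4), (1,3), (1,4), (2,4), (2,5), (3,5)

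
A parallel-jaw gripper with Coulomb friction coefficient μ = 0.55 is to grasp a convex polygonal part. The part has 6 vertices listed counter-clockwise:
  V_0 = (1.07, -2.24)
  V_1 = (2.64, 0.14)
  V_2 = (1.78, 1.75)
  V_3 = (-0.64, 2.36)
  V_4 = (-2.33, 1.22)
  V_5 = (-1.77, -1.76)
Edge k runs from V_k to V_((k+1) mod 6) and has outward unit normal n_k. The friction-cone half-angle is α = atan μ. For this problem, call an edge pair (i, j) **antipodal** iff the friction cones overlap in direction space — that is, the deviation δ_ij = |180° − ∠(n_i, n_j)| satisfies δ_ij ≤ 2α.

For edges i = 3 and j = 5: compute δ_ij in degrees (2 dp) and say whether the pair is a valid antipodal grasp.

δ = 43.60°, valid

α = atan 0.55 = 28.81°;  2α = 57.62°
edge 3: e_3 = (-1.69, -1.14);  n_3 = (-0.5592, +0.8290)
edge 5: e_5 = (+2.84, -0.48);  n_5 = (-0.1667, -0.9860)
∠(n_3, n_5) = 136.40°
δ = |180° − 136.40°| = 43.60°
43.60° ≤ 2α = 57.62°  →  valid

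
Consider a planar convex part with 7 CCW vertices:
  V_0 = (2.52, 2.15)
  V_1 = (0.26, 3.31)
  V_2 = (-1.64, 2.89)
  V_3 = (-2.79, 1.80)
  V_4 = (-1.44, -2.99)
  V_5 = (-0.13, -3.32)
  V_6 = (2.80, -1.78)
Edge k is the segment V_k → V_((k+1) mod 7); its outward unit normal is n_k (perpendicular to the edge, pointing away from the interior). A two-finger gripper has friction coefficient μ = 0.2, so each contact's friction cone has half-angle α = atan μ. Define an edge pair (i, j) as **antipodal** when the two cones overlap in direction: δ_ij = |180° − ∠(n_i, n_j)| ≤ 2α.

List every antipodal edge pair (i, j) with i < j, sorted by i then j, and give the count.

count = 4; pairs: (0,4), (1,5), (2,5), (3,6)

α = atan 0.2 = 11.31°;  2α = 22.62°
n_0 = (+0.4566, +0.8897)
n_1 = (-0.2158, +0.9764)
n_2 = (-0.6879, +0.7258)
n_3 = (-0.9625, -0.2713)
n_4 = (-0.2443, -0.9697)
n_5 = (+0.4652, -0.8852)
n_6 = (+0.9975, +0.0711)
  (0,1): δ = 140.36°  ·
  (0,2): δ = 109.36°  ·
  (0,3): δ = 47.09°  ·
  (0,4): δ = 13.03°  ✓
  (0,5): δ = 54.90°  ·
  (0,6): δ = 121.25°  ·
  (1,2): δ = 149.00°  ·
  (1,3): δ = 86.73°  ·
  (1,4): δ = 26.60°  ·
  (1,5): δ = 15.26°  ✓
  (1,6): δ = 81.61°  ·
  (2,3): δ = 117.73°  ·
  (2,4): δ = 57.60°  ·
  (2,5): δ = 15.74°  ✓
  (2,6): δ = 50.61°  ·
  (3,4): δ = 119.88°  ·
  (3,5): δ = 78.01°  ·
  (3,6): δ = 11.66°  ✓
  (4,5): δ = 138.13°  ·
  (4,6): δ = 71.79°  ·
  (5,6): δ = 113.65°  ·
antipodal pairs: 4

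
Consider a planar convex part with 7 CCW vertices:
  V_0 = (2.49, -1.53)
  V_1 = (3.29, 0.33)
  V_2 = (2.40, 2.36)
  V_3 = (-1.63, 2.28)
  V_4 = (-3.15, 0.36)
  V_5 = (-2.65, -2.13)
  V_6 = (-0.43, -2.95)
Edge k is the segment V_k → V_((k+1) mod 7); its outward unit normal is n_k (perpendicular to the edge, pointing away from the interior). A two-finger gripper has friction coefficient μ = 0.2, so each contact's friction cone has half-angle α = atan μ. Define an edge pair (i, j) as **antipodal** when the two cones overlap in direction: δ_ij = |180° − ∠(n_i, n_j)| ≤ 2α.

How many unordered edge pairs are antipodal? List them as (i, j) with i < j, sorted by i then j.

count = 3; pairs: (0,3), (1,4), (2,5)

α = atan 0.2 = 11.31°;  2α = 22.62°
n_0 = (+0.9186, -0.3951)
n_1 = (+0.9158, +0.4015)
n_2 = (-0.0198, +0.9998)
n_3 = (-0.7840, +0.6207)
n_4 = (-0.9804, -0.1969)
n_5 = (-0.3465, -0.9381)
n_6 = (+0.4373, -0.8993)
  (0,1): δ = 133.05°  ·
  (0,2): δ = 65.59°  ·
  (0,3): δ = 15.09°  ✓
  (0,4): δ = 34.63°  ·
  (0,5): δ = 93.00°  ·
  (0,6): δ = 139.21°  ·
  (1,2): δ = 112.54°  ·
  (1,3): δ = 62.04°  ·
  (1,4): δ = 12.32°  ✓
  (1,5): δ = 46.05°  ·
  (1,6): δ = 92.26°  ·
  (2,3): δ = 129.50°  ·
  (2,4): δ = 79.78°  ·
  (2,5): δ = 21.41°  ✓
  (2,6): δ = 24.80°  ·
  (3,4): δ = 130.28°  ·
  (3,5): δ = 71.91°  ·
  (3,6): δ = 25.70°  ·
  (4,5): δ = 121.63°  ·
  (4,6): δ = 75.42°  ·
  (5,6): δ = 133.79°  ·
antipodal pairs: 3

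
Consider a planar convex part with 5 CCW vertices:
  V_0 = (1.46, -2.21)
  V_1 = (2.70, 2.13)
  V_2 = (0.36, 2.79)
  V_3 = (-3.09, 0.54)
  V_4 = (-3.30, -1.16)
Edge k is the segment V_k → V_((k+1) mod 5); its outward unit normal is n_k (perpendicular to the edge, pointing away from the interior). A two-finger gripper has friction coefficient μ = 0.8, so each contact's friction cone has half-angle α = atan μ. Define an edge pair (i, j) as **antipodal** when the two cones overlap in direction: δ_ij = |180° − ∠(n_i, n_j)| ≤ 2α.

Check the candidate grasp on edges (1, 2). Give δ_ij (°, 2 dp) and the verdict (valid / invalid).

δ = 131.14°, invalid

α = atan 0.8 = 38.66°;  2α = 77.32°
edge 1: e_1 = (-2.34, +0.66);  n_1 = (+0.2715, +0.9624)
edge 2: e_2 = (-3.45, -2.25);  n_2 = (-0.5463, +0.8376)
∠(n_1, n_2) = 48.86°
δ = |180° − 48.86°| = 131.14°
131.14° > 2α = 77.32°  →  invalid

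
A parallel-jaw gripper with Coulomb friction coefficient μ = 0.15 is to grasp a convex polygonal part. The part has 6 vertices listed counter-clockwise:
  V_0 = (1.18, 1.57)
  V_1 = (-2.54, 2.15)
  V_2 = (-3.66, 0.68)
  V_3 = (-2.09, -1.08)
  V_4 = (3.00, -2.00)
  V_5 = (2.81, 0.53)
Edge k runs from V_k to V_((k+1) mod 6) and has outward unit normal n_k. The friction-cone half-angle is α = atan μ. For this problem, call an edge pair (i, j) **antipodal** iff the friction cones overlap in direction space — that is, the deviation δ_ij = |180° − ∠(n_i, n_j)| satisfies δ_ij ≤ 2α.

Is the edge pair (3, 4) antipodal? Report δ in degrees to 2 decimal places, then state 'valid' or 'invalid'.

δ = 75.46°, invalid

α = atan 0.15 = 8.53°;  2α = 17.06°
edge 3: e_3 = (+5.09, -0.92);  n_3 = (-0.1779, -0.9841)
edge 4: e_4 = (-0.19, +2.53);  n_4 = (+0.9972, +0.0749)
∠(n_3, n_4) = 104.54°
δ = |180° − 104.54°| = 75.46°
75.46° > 2α = 17.06°  →  invalid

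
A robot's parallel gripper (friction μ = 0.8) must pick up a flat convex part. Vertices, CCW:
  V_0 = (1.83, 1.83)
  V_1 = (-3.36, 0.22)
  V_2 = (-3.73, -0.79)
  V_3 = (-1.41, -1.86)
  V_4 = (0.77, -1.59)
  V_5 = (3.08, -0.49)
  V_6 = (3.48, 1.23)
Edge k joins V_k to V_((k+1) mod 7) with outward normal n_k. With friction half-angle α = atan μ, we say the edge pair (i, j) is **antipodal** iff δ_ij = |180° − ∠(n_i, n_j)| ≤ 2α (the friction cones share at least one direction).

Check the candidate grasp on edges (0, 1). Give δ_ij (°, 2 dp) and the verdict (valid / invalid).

δ = 127.35°, invalid

α = atan 0.8 = 38.66°;  2α = 77.32°
edge 0: e_0 = (-5.19, -1.61);  n_0 = (-0.2963, +0.9551)
edge 1: e_1 = (-0.37, -1.01);  n_1 = (-0.9390, +0.3440)
∠(n_0, n_1) = 52.65°
δ = |180° − 52.65°| = 127.35°
127.35° > 2α = 77.32°  →  invalid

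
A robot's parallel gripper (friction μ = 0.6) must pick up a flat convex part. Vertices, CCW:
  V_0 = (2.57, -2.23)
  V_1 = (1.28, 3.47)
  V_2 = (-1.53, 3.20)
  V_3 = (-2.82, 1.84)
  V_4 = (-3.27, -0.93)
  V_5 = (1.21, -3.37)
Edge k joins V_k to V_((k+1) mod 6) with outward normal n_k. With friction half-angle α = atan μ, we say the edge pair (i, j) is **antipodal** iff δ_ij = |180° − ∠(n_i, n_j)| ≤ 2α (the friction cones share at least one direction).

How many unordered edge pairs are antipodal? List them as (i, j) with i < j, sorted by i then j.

α = atan 0.6 = 30.96°;  2α = 61.93°
n_0 = (+0.9753, +0.2207)
n_1 = (-0.0956, +0.9954)
n_2 = (-0.7255, +0.6882)
n_3 = (-0.9871, +0.1604)
n_4 = (-0.4783, -0.8782)
n_5 = (+0.6424, -0.7664)
  (0,1): δ = 97.26°  ·
  (0,2): δ = 56.24°  ✓
  (0,3): δ = 21.98°  ✓
  (0,4): δ = 48.67°  ✓
  (0,5): δ = 117.22°  ·
  (1,2): δ = 138.98°  ·
  (1,3): δ = 104.72°  ·
  (1,4): δ = 34.06°  ✓
  (1,5): δ = 34.48°  ✓
  (2,3): δ = 145.74°  ·
  (2,4): δ = 75.09°  ·
  (2,5): δ = 6.54°  ✓
  (3,4): δ = 109.35°  ·
  (3,5): δ = 40.80°  ✓
  (4,5): δ = 111.45°  ·
antipodal pairs: 7

count = 7; pairs: (0,2), (0,3), (0,4), (1,4), (1,5), (2,5), (3,5)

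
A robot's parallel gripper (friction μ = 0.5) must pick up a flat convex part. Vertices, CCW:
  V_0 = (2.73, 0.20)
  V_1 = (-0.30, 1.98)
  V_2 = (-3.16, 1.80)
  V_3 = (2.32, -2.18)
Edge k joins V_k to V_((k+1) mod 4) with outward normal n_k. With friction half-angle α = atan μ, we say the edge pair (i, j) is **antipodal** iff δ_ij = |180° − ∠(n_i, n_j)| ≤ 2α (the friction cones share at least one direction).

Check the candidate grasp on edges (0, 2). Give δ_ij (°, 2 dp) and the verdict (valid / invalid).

α = atan 0.5 = 26.57°;  2α = 53.13°
edge 0: e_0 = (-3.03, +1.78);  n_0 = (+0.5065, +0.8622)
edge 2: e_2 = (+5.48, -3.98);  n_2 = (-0.5876, -0.8091)
∠(n_0, n_2) = 174.44°
δ = |180° − 174.44°| = 5.56°
5.56° ≤ 2α = 53.13°  →  valid

δ = 5.56°, valid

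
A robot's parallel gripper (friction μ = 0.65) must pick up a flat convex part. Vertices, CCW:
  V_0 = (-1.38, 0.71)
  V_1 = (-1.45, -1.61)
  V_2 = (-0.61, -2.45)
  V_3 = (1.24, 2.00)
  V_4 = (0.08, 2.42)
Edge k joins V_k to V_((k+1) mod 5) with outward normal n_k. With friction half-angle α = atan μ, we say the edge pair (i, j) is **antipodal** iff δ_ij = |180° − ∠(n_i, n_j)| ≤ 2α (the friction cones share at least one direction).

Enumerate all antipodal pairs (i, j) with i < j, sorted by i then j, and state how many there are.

count = 3; pairs: (0,2), (1,3), (2,4)

α = atan 0.65 = 33.02°;  2α = 66.05°
n_0 = (-0.9995, +0.0302)
n_1 = (-0.7071, -0.7071)
n_2 = (+0.9234, -0.3839)
n_3 = (+0.3404, +0.9403)
n_4 = (-0.7605, +0.6493)
  (0,1): δ = 133.27°  ·
  (0,2): δ = 20.85°  ✓
  (0,3): δ = 71.82°  ·
  (0,4): δ = 141.24°  ·
  (1,2): δ = 67.57°  ·
  (1,3): δ = 25.10°  ✓
  (1,4): δ = 94.51°  ·
  (2,3): δ = 87.33°  ·
  (2,4): δ = 17.92°  ✓
  (3,4): δ = 110.59°  ·
antipodal pairs: 3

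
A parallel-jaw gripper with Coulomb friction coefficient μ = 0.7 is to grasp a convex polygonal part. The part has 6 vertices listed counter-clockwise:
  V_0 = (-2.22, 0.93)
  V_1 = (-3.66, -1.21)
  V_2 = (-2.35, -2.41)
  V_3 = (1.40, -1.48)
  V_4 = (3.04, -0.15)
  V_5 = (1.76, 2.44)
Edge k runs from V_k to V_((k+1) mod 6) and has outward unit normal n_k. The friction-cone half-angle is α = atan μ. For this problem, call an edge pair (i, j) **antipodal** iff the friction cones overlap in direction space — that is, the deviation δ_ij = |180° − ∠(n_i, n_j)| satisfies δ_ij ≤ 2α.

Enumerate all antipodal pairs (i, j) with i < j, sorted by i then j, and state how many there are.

α = atan 0.7 = 34.99°;  2α = 69.98°
n_0 = (-0.8297, +0.5583)
n_1 = (-0.6755, -0.7374)
n_2 = (+0.2407, -0.9706)
n_3 = (+0.6299, -0.7767)
n_4 = (+0.8965, +0.4431)
n_5 = (-0.3547, +0.9350)
  (0,1): δ = 98.55°  ·
  (0,2): δ = 42.14°  ✓
  (0,3): δ = 17.02°  ✓
  (0,4): δ = 60.24°  ✓
  (0,5): δ = 144.71°  ·
  (1,2): δ = 123.58°  ·
  (1,3): δ = 98.47°  ·
  (1,4): δ = 21.21°  ✓
  (1,5): δ = 63.27°  ✓
  (2,3): δ = 154.89°  ·
  (2,4): δ = 77.63°  ·
  (2,5): δ = 6.85°  ✓
  (3,4): δ = 102.74°  ·
  (3,5): δ = 18.26°  ✓
  (4,5): δ = 95.52°  ·
antipodal pairs: 7

count = 7; pairs: (0,2), (0,3), (0,4), (1,4), (1,5), (2,5), (3,5)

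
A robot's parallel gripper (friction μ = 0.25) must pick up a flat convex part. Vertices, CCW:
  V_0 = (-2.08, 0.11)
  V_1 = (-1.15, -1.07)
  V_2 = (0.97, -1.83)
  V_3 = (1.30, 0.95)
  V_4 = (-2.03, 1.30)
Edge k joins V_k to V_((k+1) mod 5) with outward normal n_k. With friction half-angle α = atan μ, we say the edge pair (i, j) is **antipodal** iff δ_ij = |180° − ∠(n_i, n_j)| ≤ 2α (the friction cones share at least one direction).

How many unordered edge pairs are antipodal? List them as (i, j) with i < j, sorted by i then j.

count = 2; pairs: (1,3), (2,4)

α = atan 0.25 = 14.04°;  2α = 28.07°
n_0 = (-0.7854, -0.6190)
n_1 = (-0.3375, -0.9413)
n_2 = (+0.9930, -0.1179)
n_3 = (+0.1045, +0.9945)
n_4 = (-0.9991, +0.0420)
  (0,1): δ = 147.97°  ·
  (0,2): δ = 45.01°  ·
  (0,3): δ = 45.76°  ·
  (0,4): δ = 139.35°  ·
  (1,2): δ = 77.05°  ·
  (1,3): δ = 13.72°  ✓
  (1,4): δ = 107.32°  ·
  (2,3): δ = 89.23°  ·
  (2,4): δ = 4.36°  ✓
  (3,4): δ = 86.41°  ·
antipodal pairs: 2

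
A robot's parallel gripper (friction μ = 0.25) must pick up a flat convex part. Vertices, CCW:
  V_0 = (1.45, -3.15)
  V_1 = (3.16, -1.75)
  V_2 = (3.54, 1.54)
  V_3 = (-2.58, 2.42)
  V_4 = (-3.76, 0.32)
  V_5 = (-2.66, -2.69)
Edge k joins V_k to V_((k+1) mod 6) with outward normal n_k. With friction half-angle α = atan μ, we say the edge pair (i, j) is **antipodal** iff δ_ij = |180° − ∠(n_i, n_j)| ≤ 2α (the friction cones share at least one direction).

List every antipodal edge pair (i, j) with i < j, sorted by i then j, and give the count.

count = 4; pairs: (0,3), (1,3), (1,4), (2,5)

α = atan 0.25 = 14.04°;  2α = 28.07°
n_0 = (+0.6335, -0.7738)
n_1 = (+0.9934, -0.1147)
n_2 = (+0.1423, +0.9898)
n_3 = (-0.8718, +0.4899)
n_4 = (-0.9392, -0.3432)
n_5 = (-0.1112, -0.9938)
  (0,1): δ = 135.90°  ·
  (0,2): δ = 47.49°  ·
  (0,3): δ = 21.36°  ✓
  (0,4): δ = 70.77°  ·
  (0,5): δ = 134.31°  ·
  (1,2): δ = 91.59°  ·
  (1,3): δ = 22.74°  ✓
  (1,4): δ = 26.66°  ✓
  (1,5): δ = 90.20°  ·
  (2,3): δ = 111.15°  ·
  (2,4): δ = 61.74°  ·
  (2,5): δ = 1.80°  ✓
  (3,4): δ = 130.59°  ·
  (3,5): δ = 67.05°  ·
  (4,5): δ = 116.46°  ·
antipodal pairs: 4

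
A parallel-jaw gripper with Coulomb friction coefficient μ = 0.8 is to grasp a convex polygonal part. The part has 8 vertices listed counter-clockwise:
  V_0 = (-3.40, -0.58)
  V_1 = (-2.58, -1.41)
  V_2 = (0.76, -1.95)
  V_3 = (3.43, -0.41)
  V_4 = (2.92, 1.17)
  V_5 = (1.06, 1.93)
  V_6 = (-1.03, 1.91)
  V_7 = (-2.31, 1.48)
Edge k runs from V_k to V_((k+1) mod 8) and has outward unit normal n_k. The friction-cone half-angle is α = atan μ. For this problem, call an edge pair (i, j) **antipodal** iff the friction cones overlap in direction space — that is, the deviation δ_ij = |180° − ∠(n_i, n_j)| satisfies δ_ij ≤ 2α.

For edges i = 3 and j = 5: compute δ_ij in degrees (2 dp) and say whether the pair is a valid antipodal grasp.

δ = 107.34°, invalid

α = atan 0.8 = 38.66°;  2α = 77.32°
edge 3: e_3 = (-0.51, +1.58);  n_3 = (+0.9517, +0.3072)
edge 5: e_5 = (-2.09, -0.02);  n_5 = (-0.0096, +1.0000)
∠(n_3, n_5) = 72.66°
δ = |180° − 72.66°| = 107.34°
107.34° > 2α = 77.32°  →  invalid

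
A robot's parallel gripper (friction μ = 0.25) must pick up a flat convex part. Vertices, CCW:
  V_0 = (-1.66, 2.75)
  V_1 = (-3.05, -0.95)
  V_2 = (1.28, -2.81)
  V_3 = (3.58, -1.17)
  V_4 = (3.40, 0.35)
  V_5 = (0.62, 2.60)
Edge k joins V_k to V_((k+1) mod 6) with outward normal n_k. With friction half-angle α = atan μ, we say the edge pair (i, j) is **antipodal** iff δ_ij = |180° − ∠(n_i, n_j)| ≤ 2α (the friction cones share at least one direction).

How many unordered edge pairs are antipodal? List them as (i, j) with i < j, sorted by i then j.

α = atan 0.25 = 14.04°;  2α = 28.07°
n_0 = (-0.9361, +0.3517)
n_1 = (-0.3947, -0.9188)
n_2 = (+0.5806, -0.8142)
n_3 = (+0.9931, +0.1176)
n_4 = (+0.6291, +0.7773)
n_5 = (+0.0656, +0.9978)
  (0,1): δ = 92.66°  ·
  (0,2): δ = 33.92°  ·
  (0,3): δ = 27.34°  ✓
  (0,4): δ = 71.60°  ·
  (0,5): δ = 106.83°  ·
  (1,2): δ = 121.26°  ·
  (1,3): δ = 60.00°  ·
  (1,4): δ = 15.74°  ✓
  (1,5): δ = 19.48°  ✓
  (2,3): δ = 118.74°  ·
  (2,4): δ = 74.48°  ·
  (2,5): δ = 39.25°  ·
  (3,4): δ = 135.74°  ·
  (3,5): δ = 100.52°  ·
  (4,5): δ = 144.78°  ·
antipodal pairs: 3

count = 3; pairs: (0,3), (1,4), (1,5)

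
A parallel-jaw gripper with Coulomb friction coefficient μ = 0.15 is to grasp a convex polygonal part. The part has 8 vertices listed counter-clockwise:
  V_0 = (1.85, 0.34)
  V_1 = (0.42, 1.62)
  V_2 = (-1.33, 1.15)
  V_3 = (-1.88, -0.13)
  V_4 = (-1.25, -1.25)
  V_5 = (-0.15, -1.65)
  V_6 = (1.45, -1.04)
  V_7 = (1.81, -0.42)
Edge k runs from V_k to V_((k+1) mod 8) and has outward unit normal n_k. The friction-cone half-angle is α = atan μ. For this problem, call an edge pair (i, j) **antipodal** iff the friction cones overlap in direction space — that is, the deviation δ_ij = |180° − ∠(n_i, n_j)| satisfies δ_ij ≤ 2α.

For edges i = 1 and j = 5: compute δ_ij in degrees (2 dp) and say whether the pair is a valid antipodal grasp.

δ = 5.84°, valid

α = atan 0.15 = 8.53°;  2α = 17.06°
edge 1: e_1 = (-1.75, -0.47);  n_1 = (-0.2594, +0.9658)
edge 5: e_5 = (+1.60, +0.61);  n_5 = (+0.3562, -0.9344)
∠(n_1, n_5) = 174.16°
δ = |180° − 174.16°| = 5.84°
5.84° ≤ 2α = 17.06°  →  valid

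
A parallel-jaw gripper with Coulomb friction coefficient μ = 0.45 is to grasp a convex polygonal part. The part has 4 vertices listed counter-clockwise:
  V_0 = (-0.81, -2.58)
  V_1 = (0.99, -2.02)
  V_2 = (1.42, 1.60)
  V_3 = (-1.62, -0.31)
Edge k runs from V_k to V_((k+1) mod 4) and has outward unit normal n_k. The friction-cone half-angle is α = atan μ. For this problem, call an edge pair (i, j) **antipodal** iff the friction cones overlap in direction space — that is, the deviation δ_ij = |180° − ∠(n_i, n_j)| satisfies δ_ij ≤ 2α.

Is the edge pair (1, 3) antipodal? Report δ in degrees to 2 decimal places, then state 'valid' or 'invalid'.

α = atan 0.45 = 24.23°;  2α = 48.46°
edge 1: e_1 = (+0.43, +3.62);  n_1 = (+0.9930, -0.1180)
edge 3: e_3 = (+0.81, -2.27);  n_3 = (-0.9418, -0.3361)
∠(n_1, n_3) = 153.59°
δ = |180° − 153.59°| = 26.41°
26.41° ≤ 2α = 48.46°  →  valid

δ = 26.41°, valid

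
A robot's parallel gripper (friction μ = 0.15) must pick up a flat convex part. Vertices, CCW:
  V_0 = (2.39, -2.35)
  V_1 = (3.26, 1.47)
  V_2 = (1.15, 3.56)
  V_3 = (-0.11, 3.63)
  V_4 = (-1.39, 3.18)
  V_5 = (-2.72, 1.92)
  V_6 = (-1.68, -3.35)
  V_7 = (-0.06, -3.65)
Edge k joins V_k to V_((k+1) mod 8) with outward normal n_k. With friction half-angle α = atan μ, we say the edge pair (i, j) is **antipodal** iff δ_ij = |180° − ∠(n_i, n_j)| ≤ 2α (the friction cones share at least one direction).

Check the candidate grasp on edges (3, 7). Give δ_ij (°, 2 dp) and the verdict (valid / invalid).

α = atan 0.15 = 8.53°;  2α = 17.06°
edge 3: e_3 = (-1.28, -0.45);  n_3 = (-0.3317, +0.9434)
edge 7: e_7 = (+2.45, +1.30);  n_7 = (+0.4687, -0.8833)
∠(n_3, n_7) = 171.42°
δ = |180° − 171.42°| = 8.58°
8.58° ≤ 2α = 17.06°  →  valid

δ = 8.58°, valid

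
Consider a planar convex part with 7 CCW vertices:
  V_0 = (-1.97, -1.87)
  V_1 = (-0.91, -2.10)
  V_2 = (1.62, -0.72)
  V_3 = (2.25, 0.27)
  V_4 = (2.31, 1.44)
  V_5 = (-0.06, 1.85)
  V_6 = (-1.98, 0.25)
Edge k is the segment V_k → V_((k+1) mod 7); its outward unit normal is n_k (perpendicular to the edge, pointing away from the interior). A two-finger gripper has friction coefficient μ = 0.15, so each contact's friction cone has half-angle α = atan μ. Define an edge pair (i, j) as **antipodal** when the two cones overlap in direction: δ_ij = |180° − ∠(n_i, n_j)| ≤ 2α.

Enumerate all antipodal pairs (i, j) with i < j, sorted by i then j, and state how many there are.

α = atan 0.15 = 8.53°;  2α = 17.06°
n_0 = (-0.2120, -0.9773)
n_1 = (+0.4789, -0.8779)
n_2 = (+0.8437, -0.5369)
n_3 = (+0.9987, -0.0512)
n_4 = (+0.1705, +0.9854)
n_5 = (-0.6402, +0.7682)
n_6 = (-1.0000, -0.0047)
  (0,1): δ = 139.15°  ·
  (0,2): δ = 110.23°  ·
  (0,3): δ = 80.69°  ·
  (0,4): δ = 2.43°  ✓
  (0,5): δ = 52.05°  ·
  (0,6): δ = 102.51°  ·
  (1,2): δ = 151.08°  ·
  (1,3): δ = 121.55°  ·
  (1,4): δ = 38.43°  ·
  (1,5): δ = 11.20°  ✓
  (1,6): δ = 61.66°  ·
  (2,3): δ = 150.46°  ·
  (2,4): δ = 67.34°  ·
  (2,5): δ = 17.72°  ·
  (2,6): δ = 32.74°  ·
  (3,4): δ = 96.88°  ·
  (3,5): δ = 47.26°  ·
  (3,6): δ = 3.21°  ✓
  (4,5): δ = 130.38°  ·
  (4,6): δ = 79.91°  ·
  (5,6): δ = 129.54°  ·
antipodal pairs: 3

count = 3; pairs: (0,4), (1,5), (3,6)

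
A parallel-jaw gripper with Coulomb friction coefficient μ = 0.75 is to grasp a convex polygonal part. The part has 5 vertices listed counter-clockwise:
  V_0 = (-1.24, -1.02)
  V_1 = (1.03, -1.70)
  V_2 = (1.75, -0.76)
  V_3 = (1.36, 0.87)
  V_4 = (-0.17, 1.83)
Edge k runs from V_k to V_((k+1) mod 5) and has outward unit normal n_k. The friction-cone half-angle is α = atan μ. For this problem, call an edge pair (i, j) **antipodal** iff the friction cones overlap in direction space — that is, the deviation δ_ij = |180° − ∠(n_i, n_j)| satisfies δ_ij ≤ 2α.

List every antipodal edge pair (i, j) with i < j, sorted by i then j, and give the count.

count = 4; pairs: (0,2), (0,3), (1,4), (2,4)

α = atan 0.75 = 36.87°;  2α = 73.74°
n_0 = (-0.2870, -0.9579)
n_1 = (+0.7939, -0.6081)
n_2 = (+0.9725, +0.2327)
n_3 = (+0.5315, +0.8471)
n_4 = (-0.9362, +0.3515)
  (0,1): δ = 110.77°  ·
  (0,2): δ = 59.87°  ✓
  (0,3): δ = 15.43°  ✓
  (0,4): δ = 86.10°  ·
  (1,2): δ = 129.09°  ·
  (1,3): δ = 84.66°  ·
  (1,4): δ = 16.87°  ✓
  (2,3): δ = 135.56°  ·
  (2,4): δ = 34.03°  ✓
  (3,4): δ = 78.47°  ·
antipodal pairs: 4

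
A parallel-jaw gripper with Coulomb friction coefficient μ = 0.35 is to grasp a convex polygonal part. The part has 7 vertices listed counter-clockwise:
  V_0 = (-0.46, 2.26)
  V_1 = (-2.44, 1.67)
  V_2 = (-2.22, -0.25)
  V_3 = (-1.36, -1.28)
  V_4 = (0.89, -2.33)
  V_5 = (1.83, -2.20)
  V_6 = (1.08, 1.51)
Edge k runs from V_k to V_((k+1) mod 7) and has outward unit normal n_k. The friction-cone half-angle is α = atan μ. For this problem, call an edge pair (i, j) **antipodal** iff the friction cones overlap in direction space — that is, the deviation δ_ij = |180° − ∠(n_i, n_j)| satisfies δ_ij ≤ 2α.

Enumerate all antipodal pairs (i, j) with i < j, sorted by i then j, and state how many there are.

α = atan 0.35 = 19.29°;  2α = 38.58°
n_0 = (-0.2856, +0.9584)
n_1 = (-0.9935, -0.1138)
n_2 = (-0.7676, -0.6409)
n_3 = (-0.4229, -0.9062)
n_4 = (+0.1370, -0.9906)
n_5 = (+0.9802, +0.1981)
n_6 = (+0.4378, +0.8990)
  (0,1): δ = 100.06°  ·
  (0,2): δ = 66.73°  ·
  (0,3): δ = 41.61°  ·
  (0,4): δ = 8.72°  ✓
  (0,5): δ = 84.84°  ·
  (0,6): δ = 137.44°  ·
  (1,2): δ = 146.68°  ·
  (1,3): δ = 121.55°  ·
  (1,4): δ = 88.66°  ·
  (1,5): δ = 4.89°  ✓
  (1,6): δ = 57.50°  ·
  (2,3): δ = 154.88°  ·
  (2,4): δ = 121.99°  ·
  (2,5): δ = 28.43°  ✓
  (2,6): δ = 24.17°  ✓
  (3,4): δ = 147.11°  ·
  (3,5): δ = 53.55°  ·
  (3,6): δ = 0.95°  ✓
  (4,5): δ = 86.45°  ·
  (4,6): δ = 33.84°  ✓
  (5,6): δ = 127.40°  ·
antipodal pairs: 6

count = 6; pairs: (0,4), (1,5), (2,5), (2,6), (3,6), (4,6)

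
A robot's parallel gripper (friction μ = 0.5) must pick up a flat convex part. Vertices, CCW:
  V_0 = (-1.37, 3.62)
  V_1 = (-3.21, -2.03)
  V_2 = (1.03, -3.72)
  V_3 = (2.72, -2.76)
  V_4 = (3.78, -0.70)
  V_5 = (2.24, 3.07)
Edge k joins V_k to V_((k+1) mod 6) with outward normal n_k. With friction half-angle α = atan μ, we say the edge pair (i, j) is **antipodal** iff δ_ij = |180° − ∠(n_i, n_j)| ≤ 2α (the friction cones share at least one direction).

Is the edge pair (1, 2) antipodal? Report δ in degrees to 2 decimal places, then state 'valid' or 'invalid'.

δ = 128.67°, invalid

α = atan 0.5 = 26.57°;  2α = 53.13°
edge 1: e_1 = (+4.24, -1.69);  n_1 = (-0.3703, -0.9289)
edge 2: e_2 = (+1.69, +0.96);  n_2 = (+0.4939, -0.8695)
∠(n_1, n_2) = 51.33°
δ = |180° − 51.33°| = 128.67°
128.67° > 2α = 53.13°  →  invalid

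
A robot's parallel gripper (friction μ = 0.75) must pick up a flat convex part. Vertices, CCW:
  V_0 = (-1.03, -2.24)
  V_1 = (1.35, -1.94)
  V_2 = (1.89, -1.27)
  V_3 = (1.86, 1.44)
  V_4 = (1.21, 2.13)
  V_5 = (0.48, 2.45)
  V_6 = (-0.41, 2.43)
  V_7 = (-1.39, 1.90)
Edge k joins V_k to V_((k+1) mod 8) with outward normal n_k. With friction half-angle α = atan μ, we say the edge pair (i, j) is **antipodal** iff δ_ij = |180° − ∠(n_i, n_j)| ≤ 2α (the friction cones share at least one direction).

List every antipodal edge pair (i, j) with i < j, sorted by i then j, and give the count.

count = 11; pairs: (0,3), (0,4), (0,5), (0,6), (1,5), (1,6), (1,7), (2,6), (2,7), (3,7), (4,7)

α = atan 0.75 = 36.87°;  2α = 73.74°
n_0 = (+0.1251, -0.9921)
n_1 = (+0.7786, -0.6275)
n_2 = (+0.9999, +0.0111)
n_3 = (+0.7279, +0.6857)
n_4 = (+0.4015, +0.9159)
n_5 = (-0.0225, +0.9997)
n_6 = (-0.4757, +0.8796)
n_7 = (-0.9962, -0.0866)
  (0,1): δ = 136.05°  ·
  (0,2): δ = 96.55°  ·
  (0,3): δ = 53.89°  ✓
  (0,4): δ = 30.85°  ✓
  (0,5): δ = 5.90°  ✓
  (0,6): δ = 21.22°  ✓
  (0,7): δ = 87.79°  ·
  (1,2): δ = 140.50°  ·
  (1,3): δ = 97.84°  ·
  (1,4): δ = 74.80°  ·
  (1,5): δ = 49.84°  ✓
  (1,6): δ = 22.73°  ✓
  (1,7): δ = 43.84°  ✓
  (2,3): δ = 137.34°  ·
  (2,4): δ = 114.30°  ·
  (2,5): δ = 89.35°  ·
  (2,6): δ = 62.23°  ✓
  (2,7): δ = 4.34°  ✓
  (3,4): δ = 156.96°  ·
  (3,5): δ = 132.00°  ·
  (3,6): δ = 104.88°  ·
  (3,7): δ = 38.32°  ✓
  (4,5): δ = 155.04°  ·
  (4,6): δ = 127.92°  ·
  (4,7): δ = 61.36°  ✓
  (5,6): δ = 152.88°  ·
  (5,7): δ = 86.32°  ·
  (6,7): δ = 113.44°  ·
antipodal pairs: 11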